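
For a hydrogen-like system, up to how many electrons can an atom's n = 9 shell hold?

A shell holds 2n² electrons: 2 × 9² = 2 × 81 = 162.

162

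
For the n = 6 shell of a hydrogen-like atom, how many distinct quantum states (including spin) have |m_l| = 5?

For n = 6, l ranges over 0 … 5.
Per l-value: l=5 → 2.
Orbitals: 2. Each orbital carries two spin states, so 2 × 2 = 4 states.

4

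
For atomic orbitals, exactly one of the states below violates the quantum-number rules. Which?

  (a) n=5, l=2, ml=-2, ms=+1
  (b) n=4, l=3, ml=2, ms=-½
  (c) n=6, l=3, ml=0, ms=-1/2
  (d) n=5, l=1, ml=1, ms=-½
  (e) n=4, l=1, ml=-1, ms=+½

(a) has ms = +1, but an electron's spin must be ±1/2.
The remaining sets (b), (c), (d), (e) satisfy all four rules.

(a)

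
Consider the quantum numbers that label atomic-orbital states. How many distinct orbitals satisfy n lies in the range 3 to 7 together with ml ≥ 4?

Work shell by shell — for each n, count the (l, ml) pairs that satisfy ml ≥ 4:
n=5 → 1; n=6 → 3; n=7 → 6.
Total orbitals: 1 + 3 + 6 = 10.

10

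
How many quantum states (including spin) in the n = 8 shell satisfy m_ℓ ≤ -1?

Go through ℓ = 0, …, 7 (the values permitted for n = 8).
The (ℓ, m_ℓ) pairs meeting m_ℓ ≤ -1 give: ℓ=1 → 1; ℓ=2 → 2; ℓ=3 → 3; ℓ=4 → 4; ℓ=5 → 5; ℓ=6 → 6; ℓ=7 → 7.
Orbitals: 1 + 2 + 3 + 4 + 5 + 6 + 7 = 28. Each orbital carries two spin states, so 28 × 2 = 56 states.

56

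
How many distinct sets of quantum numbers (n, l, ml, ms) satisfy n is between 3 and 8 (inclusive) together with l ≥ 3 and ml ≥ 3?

70

Per-shell orbital counts meeting the constraint:
n=4 → 1; n=5 → 3; n=6 → 6; n=7 → 10; n=8 → 15.
Orbitals: 1 + 3 + 6 + 10 + 15 = 35. Including both spin states (ms = ±1/2) gives 2 × 35 = 70 states.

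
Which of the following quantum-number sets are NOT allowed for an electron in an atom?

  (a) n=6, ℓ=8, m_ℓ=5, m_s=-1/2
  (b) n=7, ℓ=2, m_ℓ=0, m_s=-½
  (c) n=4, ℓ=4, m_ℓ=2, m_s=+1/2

(a) and (c)

(a) has ℓ = 8 ≥ n = 6, violating 0 ≤ ℓ ≤ n−1.
(c) has ℓ = 4 ≥ n = 4, violating 0 ≤ ℓ ≤ n−1.
The remaining set (b) satisfies all four rules.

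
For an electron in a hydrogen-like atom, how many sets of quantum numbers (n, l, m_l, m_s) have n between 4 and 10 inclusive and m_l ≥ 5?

For each n in the range, tally the orbitals obeying m_l ≥ 5:
n=6 → 1; n=7 → 3; n=8 → 6; n=9 → 10; n=10 → 15.
Orbitals: 1 + 3 + 6 + 10 + 15 = 35. Including both spin states (m_s = ±1/2) gives 2 × 35 = 70 states.

70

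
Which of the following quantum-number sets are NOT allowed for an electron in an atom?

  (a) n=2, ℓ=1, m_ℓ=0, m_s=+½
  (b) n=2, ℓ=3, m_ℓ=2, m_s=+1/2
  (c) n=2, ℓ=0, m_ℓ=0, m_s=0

(b) has ℓ = 3 ≥ n = 2, violating 0 ≤ ℓ ≤ n−1.
(c) has m_s = 0, but an electron's spin must be ±1/2.
The remaining set (a) satisfies all four rules.

(b) and (c)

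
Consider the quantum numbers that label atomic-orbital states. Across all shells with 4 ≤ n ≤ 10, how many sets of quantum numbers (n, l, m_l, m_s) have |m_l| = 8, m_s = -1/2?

Per-shell orbital counts meeting the constraint:
n=9 → 2; n=10 → 4.
Orbitals: 2 + 4 = 6. With m_s fixed to -1/2 there is one state per orbital, so 6 states.

6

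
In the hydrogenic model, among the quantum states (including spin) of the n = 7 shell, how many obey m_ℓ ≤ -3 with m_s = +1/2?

10

Go through ℓ = 0, …, 6 (the values permitted for n = 7).
The (ℓ, m_ℓ) pairs meeting m_ℓ ≤ -3 give: ℓ=3 → 1; ℓ=4 → 2; ℓ=5 → 3; ℓ=6 → 4.
Orbitals: 1 + 2 + 3 + 4 = 10. With m_s fixed to a single value there is one state per orbital, giving 10 states.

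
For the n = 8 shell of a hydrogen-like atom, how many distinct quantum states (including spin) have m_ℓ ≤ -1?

56

For n = 8, ℓ ranges over 0 … 7.
Orbitals with m_ℓ ≤ -1, by ℓ: ℓ=1 → 1; ℓ=2 → 2; ℓ=3 → 3; ℓ=4 → 4; ℓ=5 → 5; ℓ=6 → 6; ℓ=7 → 7.
Orbitals: 1 + 2 + 3 + 4 + 5 + 6 + 7 = 28. Each orbital carries two spin states, so 28 × 2 = 56 states.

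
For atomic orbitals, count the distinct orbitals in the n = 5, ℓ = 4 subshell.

9

A subshell has 2ℓ+1 orbitals; with ℓ = 4, that's 9.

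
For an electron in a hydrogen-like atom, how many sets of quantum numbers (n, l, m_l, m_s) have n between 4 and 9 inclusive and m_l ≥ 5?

Per-shell orbital counts meeting the constraint:
n=6 → 1; n=7 → 3; n=8 → 6; n=9 → 10.
Orbitals: 1 + 3 + 6 + 10 = 20. Including both spin states (m_s = ±1/2) gives 2 × 20 = 40 states.

40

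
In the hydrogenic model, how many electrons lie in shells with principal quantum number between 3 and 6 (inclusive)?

Shell n has n² orbitals: 3²=9 + 4²=16 + 5²=25 + 6²=36 = 86 orbitals.
Two spin states per orbital: 2 × 86 = 172 electrons.

172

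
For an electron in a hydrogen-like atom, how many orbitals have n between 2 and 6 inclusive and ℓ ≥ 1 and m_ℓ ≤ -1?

35

Treat each shell separately and count matching orbitals:
n=2 → 1; n=3 → 3; n=4 → 6; n=5 → 10; n=6 → 15.
Total orbitals: 1 + 3 + 6 + 10 + 15 = 35.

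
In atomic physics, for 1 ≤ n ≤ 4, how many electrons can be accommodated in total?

Total orbitals = 1² + 2² + 3² + 4² = 30. Doubling for spin gives 60 electrons.

60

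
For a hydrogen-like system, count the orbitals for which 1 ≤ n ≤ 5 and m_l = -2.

For each n in the range, tally the orbitals obeying m_l = -2:
n=3 → 1; n=4 → 2; n=5 → 3.
Total orbitals: 1 + 2 + 3 = 6.

6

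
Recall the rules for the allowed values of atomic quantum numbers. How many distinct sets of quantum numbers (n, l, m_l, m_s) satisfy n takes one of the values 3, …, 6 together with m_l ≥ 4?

Per-shell orbital counts meeting the constraint:
n=5 → 1; n=6 → 3.
Orbitals: 1 + 3 = 4. Including both spin states (m_s = ±1/2) gives 2 × 4 = 8 states.

8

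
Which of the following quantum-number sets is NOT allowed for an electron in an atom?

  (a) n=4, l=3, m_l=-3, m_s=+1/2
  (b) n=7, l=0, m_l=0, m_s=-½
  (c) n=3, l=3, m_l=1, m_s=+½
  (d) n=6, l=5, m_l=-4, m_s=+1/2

(c)

(c) has l = 3 ≥ n = 3, violating 0 ≤ l ≤ n−1.
The remaining sets (a), (b), (d) satisfy all four rules.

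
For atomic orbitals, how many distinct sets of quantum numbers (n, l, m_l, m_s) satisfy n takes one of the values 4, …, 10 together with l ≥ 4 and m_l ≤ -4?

112

Count contributing orbitals for each principal shell:
n=5 → 1; n=6 → 3; n=7 → 6; n=8 → 10; n=9 → 15; n=10 → 21.
Orbitals: 1 + 3 + 6 + 10 + 15 + 21 = 56. Including both spin states (m_s = ±1/2) gives 2 × 56 = 112 states.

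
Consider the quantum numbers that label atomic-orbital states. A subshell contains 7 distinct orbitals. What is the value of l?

l = 3

2l+1 = 7 gives l = 3.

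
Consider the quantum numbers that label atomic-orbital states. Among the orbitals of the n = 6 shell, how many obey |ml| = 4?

4

Per l-value: l=4 → 2; l=5 → 2.
Total orbitals: 2 + 2 = 4.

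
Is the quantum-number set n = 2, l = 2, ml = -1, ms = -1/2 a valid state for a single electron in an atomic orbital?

Not allowed

The orbital quantum number must satisfy 0 ≤ l ≤ n−1. With n = 2 the allowed l values are 0, 1, so l = 2 is out of range.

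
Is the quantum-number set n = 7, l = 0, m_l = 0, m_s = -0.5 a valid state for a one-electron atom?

n = 7 is a positive integer. l = 0 satisfies 0 ≤ l ≤ n−1 = 6. m_l = 0 lies in the range −l … +l (here 0). m_s = -1/2 is one of ±1/2.
All four constraints are satisfied.

Allowed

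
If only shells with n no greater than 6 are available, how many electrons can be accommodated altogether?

Total orbitals = 1² + 2² + 3² + 4² + 5² + 6² = 91. Doubling for spin gives 182 electrons.

182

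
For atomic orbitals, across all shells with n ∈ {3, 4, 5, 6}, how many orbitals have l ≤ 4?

Treat each shell separately and count matching orbitals:
n=3 → 9; n=4 → 16; n=5 → 25; n=6 → 25.
Total orbitals: 9 + 16 + 25 + 25 = 75.

75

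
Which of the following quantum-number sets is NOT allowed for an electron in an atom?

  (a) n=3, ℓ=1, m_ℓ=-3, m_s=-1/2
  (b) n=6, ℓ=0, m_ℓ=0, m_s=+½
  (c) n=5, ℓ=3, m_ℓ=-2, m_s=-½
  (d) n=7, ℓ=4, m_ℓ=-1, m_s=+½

(a) has |m_ℓ| = 3 > ℓ = 1, violating −ℓ ≤ m_ℓ ≤ ℓ.
The remaining sets (b), (c), (d) satisfy all four rules.

(a)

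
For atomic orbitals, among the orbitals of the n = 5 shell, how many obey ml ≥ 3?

With n = 5 the allowed l are 0, 1, …, 4.
Orbitals with ml ≥ 3, by l: l=3 → 1; l=4 → 2.
Total orbitals: 1 + 2 = 3.

3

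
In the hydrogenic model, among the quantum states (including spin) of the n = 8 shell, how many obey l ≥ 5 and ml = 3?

With n = 8 the allowed l are 0, 1, …, 7.
The (l, ml) pairs meeting l ≥ 5 and ml = 3 give: l=5 → 1; l=6 → 1; l=7 → 1.
Orbitals: 1 + 1 + 1 = 3. Each orbital carries two spin states, so 3 × 2 = 6 states.

6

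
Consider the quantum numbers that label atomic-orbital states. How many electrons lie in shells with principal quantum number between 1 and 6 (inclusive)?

Shell n has n² orbitals: 1²=1 + 2²=4 + 3²=9 + 4²=16 + 5²=25 + 6²=36 = 91 orbitals.
Two spin states per orbital: 2 × 91 = 182 electrons.

182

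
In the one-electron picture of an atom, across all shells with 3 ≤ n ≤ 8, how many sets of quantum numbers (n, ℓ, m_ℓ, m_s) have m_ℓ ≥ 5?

20

Go shell by shell, enumerating (ℓ, m_ℓ) with m_ℓ ≥ 5:
n=6 → 1; n=7 → 3; n=8 → 6.
Orbitals: 1 + 3 + 6 = 10. Including both spin states (m_s = ±1/2) gives 2 × 10 = 20 states.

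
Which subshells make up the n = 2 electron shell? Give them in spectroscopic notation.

2s, 2p

For n = 2, ℓ runs from 0 to 1. In spectroscopic notation ℓ = 0,1,2,… ↔ s,p,d,f,g,h,i, so the subshells are 2s, 2p.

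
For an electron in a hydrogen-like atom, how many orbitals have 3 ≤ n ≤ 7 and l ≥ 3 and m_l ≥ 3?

20

Go shell by shell, enumerating (l, m_l) with l ≥ 3 and m_l ≥ 3:
n=4 → 1; n=5 → 3; n=6 → 6; n=7 → 10.
Total orbitals: 1 + 3 + 6 + 10 = 20.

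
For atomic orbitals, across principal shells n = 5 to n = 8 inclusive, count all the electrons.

348

Shell n has n² orbitals: 5²=25 + 6²=36 + 7²=49 + 8²=64 = 174 orbitals.
Two spin states per orbital: 2 × 174 = 348 electrons.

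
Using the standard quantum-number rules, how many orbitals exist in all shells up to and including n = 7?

Total orbitals = 1² + 2² + 3² + 4² + 5² + 6² + 7² = 140.

140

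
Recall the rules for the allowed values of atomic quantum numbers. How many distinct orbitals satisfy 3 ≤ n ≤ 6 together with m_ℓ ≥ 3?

Count contributing orbitals for each principal shell:
n=4 → 1; n=5 → 3; n=6 → 6.
Total orbitals: 1 + 3 + 6 = 10.

10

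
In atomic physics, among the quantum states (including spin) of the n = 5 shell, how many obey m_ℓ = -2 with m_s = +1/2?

3

With n = 5 the allowed ℓ are 0, 1, …, 4.
Per ℓ-value: ℓ=2 → 1; ℓ=3 → 1; ℓ=4 → 1.
Orbitals: 1 + 1 + 1 = 3. With m_s fixed to a single value there is one state per orbital, giving 3 states.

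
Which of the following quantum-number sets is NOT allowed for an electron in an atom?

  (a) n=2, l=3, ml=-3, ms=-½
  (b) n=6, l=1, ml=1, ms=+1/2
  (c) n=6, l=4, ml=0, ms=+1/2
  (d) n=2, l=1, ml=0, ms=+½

(a) has l = 3 ≥ n = 2, violating 0 ≤ l ≤ n−1.
The remaining sets (b), (c), (d) satisfy all four rules.

(a)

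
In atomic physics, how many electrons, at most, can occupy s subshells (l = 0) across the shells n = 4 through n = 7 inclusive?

8

An s subshell (l = 0) exists for every n ≥ 1, so shells n = 4, 5, 6, 7 each contribute one — 4 subshells.
Since each s subshell holds 2(2·0+1) = 2 electrons, the total is 4 × 2 = 8.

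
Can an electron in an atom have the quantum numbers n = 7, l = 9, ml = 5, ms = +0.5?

The orbital quantum number must satisfy 0 ≤ l ≤ n−1. With n = 7 the allowed l values are 0, 1, 2, 3, 4, 5, 6, so l = 9 is out of range.

Invalid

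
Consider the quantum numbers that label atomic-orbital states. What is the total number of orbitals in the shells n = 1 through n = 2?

Shell n has n² orbitals: 1²=1 + 2²=4 = 5 orbitals.

5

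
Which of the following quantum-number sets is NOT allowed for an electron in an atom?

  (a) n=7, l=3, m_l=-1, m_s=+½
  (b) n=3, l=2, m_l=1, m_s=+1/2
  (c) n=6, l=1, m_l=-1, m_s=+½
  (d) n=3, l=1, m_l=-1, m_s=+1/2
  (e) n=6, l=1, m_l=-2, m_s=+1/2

(e)

(e) has |m_l| = 2 > l = 1, violating −l ≤ m_l ≤ l.
The remaining sets (a), (b), (c), (d) satisfy all four rules.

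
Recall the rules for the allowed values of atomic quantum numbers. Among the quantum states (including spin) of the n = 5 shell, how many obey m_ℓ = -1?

8

Contributions: ℓ=1 → 1; ℓ=2 → 1; ℓ=3 → 1; ℓ=4 → 1.
Orbitals: 1 + 1 + 1 + 1 = 4. Each orbital carries two spin states, so 4 × 2 = 8 states.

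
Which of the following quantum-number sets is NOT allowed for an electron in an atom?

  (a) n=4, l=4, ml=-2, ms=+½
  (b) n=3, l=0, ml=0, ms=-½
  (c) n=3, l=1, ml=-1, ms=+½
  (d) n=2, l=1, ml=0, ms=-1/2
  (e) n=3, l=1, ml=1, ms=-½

(a) has l = 4 ≥ n = 4, violating 0 ≤ l ≤ n−1.
The remaining sets (b), (c), (d), (e) satisfy all four rules.

(a)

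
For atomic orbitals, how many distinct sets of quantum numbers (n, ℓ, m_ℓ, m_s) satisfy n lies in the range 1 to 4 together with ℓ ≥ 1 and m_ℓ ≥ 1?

20

Work shell by shell — for each n, count the (ℓ, m_ℓ) pairs that satisfy ℓ ≥ 1 and m_ℓ ≥ 1:
n=2 → 1; n=3 → 3; n=4 → 6.
Orbitals: 1 + 3 + 6 = 10. Including both spin states (m_s = ±1/2) gives 2 × 10 = 20 states.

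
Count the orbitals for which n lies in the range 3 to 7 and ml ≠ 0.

Per-shell orbital counts meeting the constraint:
n=3 → 6; n=4 → 12; n=5 → 20; n=6 → 30; n=7 → 42.
Total orbitals: 6 + 12 + 20 + 30 + 42 = 110.

110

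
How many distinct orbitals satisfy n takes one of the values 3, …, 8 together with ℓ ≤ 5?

Per-shell orbital counts meeting the constraint:
n=3 → 9; n=4 → 16; n=5 → 25; n=6 → 36; n=7 → 36; n=8 → 36.
Total orbitals: 9 + 16 + 25 + 36 + 36 + 36 = 158.

158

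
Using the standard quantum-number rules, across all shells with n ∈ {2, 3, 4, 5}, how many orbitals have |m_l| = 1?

20

Work shell by shell — for each n, count the (l, m_l) pairs that satisfy |m_l| = 1:
n=2 → 2; n=3 → 4; n=4 → 6; n=5 → 8.
Total orbitals: 2 + 4 + 6 + 8 = 20.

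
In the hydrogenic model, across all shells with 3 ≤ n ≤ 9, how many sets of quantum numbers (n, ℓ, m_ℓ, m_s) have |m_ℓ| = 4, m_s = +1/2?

30

Go shell by shell, enumerating (ℓ, m_ℓ) with |m_ℓ| = 4:
n=5 → 2; n=6 → 4; n=7 → 6; n=8 → 8; n=9 → 10.
Orbitals: 2 + 4 + 6 + 8 + 10 = 30. With m_s fixed to +1/2 there is one state per orbital, so 30 states.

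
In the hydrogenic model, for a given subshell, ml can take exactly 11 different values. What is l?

l = 5 (h)

ml ranges over 2l+1 integers, so 2l+1 = 11 ⇒ l = 5.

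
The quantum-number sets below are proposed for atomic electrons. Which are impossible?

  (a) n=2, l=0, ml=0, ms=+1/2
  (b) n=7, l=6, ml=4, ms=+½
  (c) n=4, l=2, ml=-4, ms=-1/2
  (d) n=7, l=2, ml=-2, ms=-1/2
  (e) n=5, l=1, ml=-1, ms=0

(c) has |ml| = 4 > l = 2, violating −l ≤ ml ≤ l.
(e) has ms = 0, but an electron's spin must be ±1/2.
The remaining sets (a), (b), (d) satisfy all four rules.

(c) and (e)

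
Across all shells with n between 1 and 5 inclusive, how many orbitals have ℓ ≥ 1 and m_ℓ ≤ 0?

Treat each shell separately and count matching orbitals:
n=2 → 2; n=3 → 5; n=4 → 9; n=5 → 14.
Total orbitals: 2 + 5 + 9 + 14 = 30.

30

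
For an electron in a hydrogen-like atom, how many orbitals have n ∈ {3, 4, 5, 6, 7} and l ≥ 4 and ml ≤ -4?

For each n in the range, tally the orbitals obeying l ≥ 4 and ml ≤ -4:
n=5 → 1; n=6 → 3; n=7 → 6.
Total orbitals: 1 + 3 + 6 = 10.

10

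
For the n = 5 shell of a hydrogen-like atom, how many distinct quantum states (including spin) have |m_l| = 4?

4

With n = 5 the allowed l are 0, 1, …, 4.
Contributions: l=4 → 2.
Orbitals: 2. Each orbital carries two spin states, so 2 × 2 = 4 states.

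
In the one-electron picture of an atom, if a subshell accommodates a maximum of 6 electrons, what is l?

2(2l+1) = 6 ⇒ 2l+1 = 3 ⇒ l = 1.

l = 1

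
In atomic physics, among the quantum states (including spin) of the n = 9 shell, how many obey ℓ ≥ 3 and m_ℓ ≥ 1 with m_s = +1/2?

33

With n = 9 the allowed ℓ are 0, 1, …, 8.
Orbitals with ℓ ≥ 3 and m_ℓ ≥ 1, by ℓ: ℓ=3 → 3; ℓ=4 → 4; ℓ=5 → 5; ℓ=6 → 6; ℓ=7 → 7; ℓ=8 → 8.
Orbitals: 3 + 4 + 5 + 6 + 7 + 8 = 33. With m_s fixed to a single value there is one state per orbital, giving 33 states.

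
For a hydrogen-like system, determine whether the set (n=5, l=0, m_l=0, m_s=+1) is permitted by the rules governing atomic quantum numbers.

The spin quantum number for an electron can only be m_s = +1/2 or −1/2; m_s = +1 is not one of those.

Invalid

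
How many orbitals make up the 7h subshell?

A subshell has 2l+1 orbitals; with l = 5, that's 11.

11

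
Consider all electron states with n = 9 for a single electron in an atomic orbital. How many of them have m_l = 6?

6

For n = 9, l ranges over 0 … 8.
The (l, m_l) pairs meeting m_l = 6 give: l=6 → 1; l=7 → 1; l=8 → 1.
Orbitals: 1 + 1 + 1 = 3. Each orbital carries two spin states, so 3 × 2 = 6 states.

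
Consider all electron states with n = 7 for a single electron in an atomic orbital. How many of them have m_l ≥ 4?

For n = 7, l ranges over 0 … 6.
Contributions: l=4 → 1; l=5 → 2; l=6 → 3.
Orbitals: 1 + 2 + 3 = 6. Each orbital carries two spin states, so 6 × 2 = 12 states.

12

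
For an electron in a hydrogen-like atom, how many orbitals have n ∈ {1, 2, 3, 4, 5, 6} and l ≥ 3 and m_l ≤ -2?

For each n in the range, tally the orbitals obeying l ≥ 3 and m_l ≤ -2:
n=4 → 2; n=5 → 5; n=6 → 9.
Total orbitals: 2 + 5 + 9 = 16.

16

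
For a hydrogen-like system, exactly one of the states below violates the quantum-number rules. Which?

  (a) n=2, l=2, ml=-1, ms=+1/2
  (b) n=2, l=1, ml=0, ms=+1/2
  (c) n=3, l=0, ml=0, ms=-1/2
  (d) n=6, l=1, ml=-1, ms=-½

(a)

(a) has l = 2 ≥ n = 2, violating 0 ≤ l ≤ n−1.
The remaining sets (b), (c), (d) satisfy all four rules.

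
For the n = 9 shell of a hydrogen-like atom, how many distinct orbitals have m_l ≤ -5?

With n = 9 the allowed l are 0, 1, …, 8.
Contributions: l=5 → 1; l=6 → 2; l=7 → 3; l=8 → 4.
Total orbitals: 1 + 2 + 3 + 4 = 10.

10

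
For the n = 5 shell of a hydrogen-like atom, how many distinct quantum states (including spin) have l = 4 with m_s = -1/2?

9

For n = 5, l ranges over 0 … 4.
Per l-value: l=4 → 9.
Orbitals: 9. With m_s fixed to a single value there is one state per orbital, giving 9 states.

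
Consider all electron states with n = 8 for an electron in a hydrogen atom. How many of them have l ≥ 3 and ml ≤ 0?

With n = 8 the allowed l are 0, 1, …, 7.
Orbitals with l ≥ 3 and ml ≤ 0, by l: l=3 → 4; l=4 → 5; l=5 → 6; l=6 → 7; l=7 → 8.
Orbitals: 4 + 5 + 6 + 7 + 8 = 30. Each orbital carries two spin states, so 30 × 2 = 60 states.

60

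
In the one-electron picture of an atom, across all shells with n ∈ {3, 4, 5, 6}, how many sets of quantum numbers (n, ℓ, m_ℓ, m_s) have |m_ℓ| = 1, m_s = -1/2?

Work shell by shell — for each n, count the (ℓ, m_ℓ) pairs that satisfy |m_ℓ| = 1:
n=3 → 4; n=4 → 6; n=5 → 8; n=6 → 10.
Orbitals: 4 + 6 + 8 + 10 = 28. With m_s fixed to -1/2 there is one state per orbital, so 28 states.

28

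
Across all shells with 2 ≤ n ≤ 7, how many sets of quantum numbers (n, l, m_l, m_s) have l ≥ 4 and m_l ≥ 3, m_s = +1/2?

16

Per-shell orbital counts meeting the constraint:
n=5 → 2; n=6 → 5; n=7 → 9.
Orbitals: 2 + 5 + 9 = 16. With m_s fixed to +1/2 there is one state per orbital, so 16 states.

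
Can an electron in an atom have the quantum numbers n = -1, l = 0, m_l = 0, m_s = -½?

Invalid

The principal quantum number must be a positive integer (n ≥ 1), but here n = -1.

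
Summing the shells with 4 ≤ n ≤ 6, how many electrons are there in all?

Shell n has n² orbitals: 4²=16 + 5²=25 + 6²=36 = 77 orbitals.
Two spin states per orbital: 2 × 77 = 154 electrons.

154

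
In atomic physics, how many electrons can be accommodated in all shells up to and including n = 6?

Total orbitals = 1² + 2² + 3² + 4² + 5² + 6² = 91. Doubling for spin gives 182 electrons.

182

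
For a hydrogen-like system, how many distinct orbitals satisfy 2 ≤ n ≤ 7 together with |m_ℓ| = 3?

Count contributing orbitals for each principal shell:
n=4 → 2; n=5 → 4; n=6 → 6; n=7 → 8.
Total orbitals: 2 + 4 + 6 + 8 = 20.

20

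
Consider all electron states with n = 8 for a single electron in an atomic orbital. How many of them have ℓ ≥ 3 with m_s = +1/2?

Orbitals with ℓ ≥ 3, by ℓ: ℓ=3 → 7; ℓ=4 → 9; ℓ=5 → 11; ℓ=6 → 13; ℓ=7 → 15.
Orbitals: 7 + 9 + 11 + 13 + 15 = 55. With m_s fixed to a single value there is one state per orbital, giving 55 states.

55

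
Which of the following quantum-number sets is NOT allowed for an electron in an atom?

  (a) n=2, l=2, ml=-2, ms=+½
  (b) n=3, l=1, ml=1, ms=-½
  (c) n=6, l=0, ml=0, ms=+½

(a) has l = 2 ≥ n = 2, violating 0 ≤ l ≤ n−1.
The remaining sets (b), (c) satisfy all four rules.

(a)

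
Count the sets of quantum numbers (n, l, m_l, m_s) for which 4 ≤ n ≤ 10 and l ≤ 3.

224

Work shell by shell — for each n, count the (l, m_l) pairs that satisfy l ≤ 3:
n=4 → 16; n=5 → 16; n=6 → 16; n=7 → 16; n=8 → 16; n=9 → 16; n=10 → 16.
Orbitals: 16 + 16 + 16 + 16 + 16 + 16 + 16 = 112. Including both spin states (m_s = ±1/2) gives 2 × 112 = 224 states.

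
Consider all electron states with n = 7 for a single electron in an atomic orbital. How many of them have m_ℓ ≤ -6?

2

Go through ℓ = 0, …, 6 (the values permitted for n = 7).
Contributions: ℓ=6 → 1.
Orbitals: 1. Each orbital carries two spin states, so 1 × 2 = 2 states.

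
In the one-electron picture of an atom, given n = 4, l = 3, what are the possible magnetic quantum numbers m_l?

-3, -2, -1, 0, 1, 2, 3

m_l takes every integer from −l to +l. With l = 3 that gives the 7 values -3, -2, -1, 0, 1, 2, 3.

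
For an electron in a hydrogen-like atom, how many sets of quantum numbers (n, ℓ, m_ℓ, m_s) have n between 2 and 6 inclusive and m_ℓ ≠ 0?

140

Go shell by shell, enumerating (ℓ, m_ℓ) with m_ℓ ≠ 0:
n=2 → 2; n=3 → 6; n=4 → 12; n=5 → 20; n=6 → 30.
Orbitals: 2 + 6 + 12 + 20 + 30 = 70. Including both spin states (m_s = ±1/2) gives 2 × 70 = 140 states.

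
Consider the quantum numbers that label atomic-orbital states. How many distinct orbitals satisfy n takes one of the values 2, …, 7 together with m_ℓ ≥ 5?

Go shell by shell, enumerating (ℓ, m_ℓ) with m_ℓ ≥ 5:
n=6 → 1; n=7 → 3.
Total orbitals: 1 + 3 = 4.

4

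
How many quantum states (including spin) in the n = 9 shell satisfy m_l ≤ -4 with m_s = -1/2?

Orbitals with m_l ≤ -4, by l: l=4 → 1; l=5 → 2; l=6 → 3; l=7 → 4; l=8 → 5.
Orbitals: 1 + 2 + 3 + 4 + 5 = 15. With m_s fixed to a single value there is one state per orbital, giving 15 states.

15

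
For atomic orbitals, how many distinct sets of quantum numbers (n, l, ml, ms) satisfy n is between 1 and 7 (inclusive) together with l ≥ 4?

Per-shell orbital counts meeting the constraint:
n=5 → 9; n=6 → 20; n=7 → 33.
Orbitals: 9 + 20 + 33 = 62. Including both spin states (ms = ±1/2) gives 2 × 62 = 124 states.

124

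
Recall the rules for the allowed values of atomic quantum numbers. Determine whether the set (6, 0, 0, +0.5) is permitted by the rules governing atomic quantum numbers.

Allowed

n = 6 is a positive integer. l = 0 satisfies 0 ≤ l ≤ n−1 = 5. m_l = 0 lies in the range −l … +l (here 0). m_s = +1/2 is one of ±1/2.
All four constraints are satisfied.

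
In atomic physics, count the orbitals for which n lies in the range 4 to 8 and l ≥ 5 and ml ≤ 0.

40

Go shell by shell, enumerating (l, ml) with l ≥ 5 and ml ≤ 0:
n=6 → 6; n=7 → 13; n=8 → 21.
Total orbitals: 6 + 13 + 21 = 40.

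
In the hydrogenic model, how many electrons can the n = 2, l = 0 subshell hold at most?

A subshell with l = 0 has 2l+1 = 1 orbital, each holding 2 electrons (spin ±1/2), so 1 × 2 = 2.

2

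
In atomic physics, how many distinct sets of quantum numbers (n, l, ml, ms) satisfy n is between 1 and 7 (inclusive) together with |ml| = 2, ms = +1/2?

Treat each shell separately and count matching orbitals:
n=3 → 2; n=4 → 4; n=5 → 6; n=6 → 8; n=7 → 10.
Orbitals: 2 + 4 + 6 + 8 + 10 = 30. With ms fixed to +1/2 there is one state per orbital, so 30 states.

30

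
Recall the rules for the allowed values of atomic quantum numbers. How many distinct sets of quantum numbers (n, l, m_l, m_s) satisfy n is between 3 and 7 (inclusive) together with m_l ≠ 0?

220

Work shell by shell — for each n, count the (l, m_l) pairs that satisfy m_l ≠ 0:
n=3 → 6; n=4 → 12; n=5 → 20; n=6 → 30; n=7 → 42.
Orbitals: 6 + 12 + 20 + 30 + 42 = 110. Including both spin states (m_s = ±1/2) gives 2 × 110 = 220 states.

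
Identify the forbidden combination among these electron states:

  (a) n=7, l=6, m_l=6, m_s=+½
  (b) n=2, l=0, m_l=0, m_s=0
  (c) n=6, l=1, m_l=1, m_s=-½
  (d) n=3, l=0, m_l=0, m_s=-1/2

(b) has m_s = 0, but an electron's spin must be ±1/2.
The remaining sets (a), (c), (d) satisfy all four rules.

(b)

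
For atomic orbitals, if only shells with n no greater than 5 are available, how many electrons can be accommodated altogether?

Total orbitals = 1² + 2² + 3² + 4² + 5² = 55. Doubling for spin gives 110 electrons.

110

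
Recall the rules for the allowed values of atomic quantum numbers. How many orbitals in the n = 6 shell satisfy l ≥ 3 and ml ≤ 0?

15

Go through l = 0, …, 5 (the values permitted for n = 6).
Orbitals with l ≥ 3 and ml ≤ 0, by l: l=3 → 4; l=4 → 5; l=5 → 6.
Total orbitals: 4 + 5 + 6 = 15.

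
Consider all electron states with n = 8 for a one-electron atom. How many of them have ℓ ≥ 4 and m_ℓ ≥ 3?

28

Orbitals with ℓ ≥ 4 and m_ℓ ≥ 3, by ℓ: ℓ=4 → 2; ℓ=5 → 3; ℓ=6 → 4; ℓ=7 → 5.
Orbitals: 2 + 3 + 4 + 5 = 14. Each orbital carries two spin states, so 14 × 2 = 28 states.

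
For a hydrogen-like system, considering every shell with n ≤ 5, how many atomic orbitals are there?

55

Total orbitals = 1² + 2² + 3² + 4² + 5² = 55.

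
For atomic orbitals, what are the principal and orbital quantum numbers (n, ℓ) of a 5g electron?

The leading integer gives n = 5; the letter 'g' means ℓ = 4.

n = 5, ℓ = 4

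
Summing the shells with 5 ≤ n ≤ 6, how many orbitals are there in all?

Shell n has n² orbitals: 5²=25 + 6²=36 = 61 orbitals.

61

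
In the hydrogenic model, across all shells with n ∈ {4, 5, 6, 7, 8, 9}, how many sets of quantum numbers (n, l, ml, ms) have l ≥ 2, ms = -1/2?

247

Treat each shell separately and count matching orbitals:
n=4 → 12; n=5 → 21; n=6 → 32; n=7 → 45; n=8 → 60; n=9 → 77.
Orbitals: 12 + 21 + 32 + 45 + 60 + 77 = 247. With ms fixed to -1/2 there is one state per orbital, so 247 states.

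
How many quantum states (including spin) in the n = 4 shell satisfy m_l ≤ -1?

The (l, m_l) pairs meeting m_l ≤ -1 give: l=1 → 1; l=2 → 2; l=3 → 3.
Orbitals: 1 + 2 + 3 = 6. Each orbital carries two spin states, so 6 × 2 = 12 states.

12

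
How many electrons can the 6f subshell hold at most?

14

A subshell with l = 3 has 2l+1 = 7 orbitals, each holding 2 electrons (spin ±1/2), so 7 × 2 = 14.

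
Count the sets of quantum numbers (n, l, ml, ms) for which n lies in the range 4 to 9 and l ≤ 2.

108

Work shell by shell — for each n, count the (l, ml) pairs that satisfy l ≤ 2:
n=4 → 9; n=5 → 9; n=6 → 9; n=7 → 9; n=8 → 9; n=9 → 9.
Orbitals: 9 + 9 + 9 + 9 + 9 + 9 = 54. Including both spin states (ms = ±1/2) gives 2 × 54 = 108 states.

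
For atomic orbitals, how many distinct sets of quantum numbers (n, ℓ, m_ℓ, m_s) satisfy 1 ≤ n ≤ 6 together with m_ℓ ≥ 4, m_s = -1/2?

Go shell by shell, enumerating (ℓ, m_ℓ) with m_ℓ ≥ 4:
n=5 → 1; n=6 → 3.
Orbitals: 1 + 3 = 4. With m_s fixed to -1/2 there is one state per orbital, so 4 states.

4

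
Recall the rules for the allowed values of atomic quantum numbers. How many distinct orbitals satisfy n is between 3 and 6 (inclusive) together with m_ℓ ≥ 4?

4

Work shell by shell — for each n, count the (ℓ, m_ℓ) pairs that satisfy m_ℓ ≥ 4:
n=5 → 1; n=6 → 3.
Total orbitals: 1 + 3 = 4.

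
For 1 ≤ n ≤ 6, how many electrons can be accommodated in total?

Total orbitals = 1² + 2² + 3² + 4² + 5² + 6² = 91. Doubling for spin gives 182 electrons.

182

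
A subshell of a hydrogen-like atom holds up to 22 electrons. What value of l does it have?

2(2l+1) = 22 ⇒ 2l+1 = 11 ⇒ l = 5.

l = 5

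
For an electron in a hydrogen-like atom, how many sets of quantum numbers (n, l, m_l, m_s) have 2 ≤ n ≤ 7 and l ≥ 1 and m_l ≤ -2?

70

Per-shell orbital counts meeting the constraint:
n=3 → 1; n=4 → 3; n=5 → 6; n=6 → 10; n=7 → 15.
Orbitals: 1 + 3 + 6 + 10 + 15 = 35. Including both spin states (m_s = ±1/2) gives 2 × 35 = 70 states.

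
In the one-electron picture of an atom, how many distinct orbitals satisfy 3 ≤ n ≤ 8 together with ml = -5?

6

Work shell by shell — for each n, count the (l, ml) pairs that satisfy ml = -5:
n=6 → 1; n=7 → 2; n=8 → 3.
Total orbitals: 1 + 2 + 3 = 6.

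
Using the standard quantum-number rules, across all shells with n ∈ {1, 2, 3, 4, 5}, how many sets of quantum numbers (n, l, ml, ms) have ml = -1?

Per-shell orbital counts meeting the constraint:
n=2 → 1; n=3 → 2; n=4 → 3; n=5 → 4.
Orbitals: 1 + 2 + 3 + 4 = 10. Including both spin states (ms = ±1/2) gives 2 × 10 = 20 states.

20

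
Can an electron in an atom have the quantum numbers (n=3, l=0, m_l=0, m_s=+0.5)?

n = 3 is a positive integer. l = 0 satisfies 0 ≤ l ≤ n−1 = 2. m_l = 0 lies in the range −l … +l (here 0). m_s = +1/2 is one of ±1/2.
All four constraints are satisfied.

Allowed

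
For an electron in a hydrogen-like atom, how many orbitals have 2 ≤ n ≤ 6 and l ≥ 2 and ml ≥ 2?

Count contributing orbitals for each principal shell:
n=3 → 1; n=4 → 3; n=5 → 6; n=6 → 10.
Total orbitals: 1 + 3 + 6 + 10 = 20.

20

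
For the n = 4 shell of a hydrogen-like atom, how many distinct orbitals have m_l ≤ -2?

The n = 4 shell has l = 0 through 3; check each.
Orbitals with m_l ≤ -2, by l: l=2 → 1; l=3 → 2.
Total orbitals: 1 + 2 = 3.

3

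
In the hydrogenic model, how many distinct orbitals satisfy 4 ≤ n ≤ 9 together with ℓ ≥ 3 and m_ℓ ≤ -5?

Treat each shell separately and count matching orbitals:
n=6 → 1; n=7 → 3; n=8 → 6; n=9 → 10.
Total orbitals: 1 + 3 + 6 + 10 = 20.

20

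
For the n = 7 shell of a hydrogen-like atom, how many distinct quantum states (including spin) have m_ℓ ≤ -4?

12

For n = 7, ℓ ranges over 0 … 6.
Orbitals with m_ℓ ≤ -4, by ℓ: ℓ=4 → 1; ℓ=5 → 2; ℓ=6 → 3.
Orbitals: 1 + 2 + 3 = 6. Each orbital carries two spin states, so 6 × 2 = 12 states.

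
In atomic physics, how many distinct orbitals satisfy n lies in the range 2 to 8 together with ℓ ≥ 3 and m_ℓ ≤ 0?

Go shell by shell, enumerating (ℓ, m_ℓ) with ℓ ≥ 3 and m_ℓ ≤ 0:
n=4 → 4; n=5 → 9; n=6 → 15; n=7 → 22; n=8 → 30.
Total orbitals: 4 + 9 + 15 + 22 + 30 = 80.

80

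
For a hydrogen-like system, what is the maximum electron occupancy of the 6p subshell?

A subshell with l = 1 has 2l+1 = 3 orbitals, each holding 2 electrons (spin ±1/2), so 3 × 2 = 6.

6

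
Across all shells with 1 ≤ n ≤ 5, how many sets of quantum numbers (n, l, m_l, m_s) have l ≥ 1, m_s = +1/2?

Count contributing orbitals for each principal shell:
n=2 → 3; n=3 → 8; n=4 → 15; n=5 → 24.
Orbitals: 3 + 8 + 15 + 24 = 50. With m_s fixed to +1/2 there is one state per orbital, so 50 states.

50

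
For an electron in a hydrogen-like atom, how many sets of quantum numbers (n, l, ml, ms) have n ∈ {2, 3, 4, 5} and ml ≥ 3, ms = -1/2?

4

Work shell by shell — for each n, count the (l, ml) pairs that satisfy ml ≥ 3:
n=4 → 1; n=5 → 3.
Orbitals: 1 + 3 = 4. With ms fixed to -1/2 there is one state per orbital, so 4 states.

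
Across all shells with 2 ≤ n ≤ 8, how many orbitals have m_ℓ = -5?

6

Per-shell orbital counts meeting the constraint:
n=6 → 1; n=7 → 2; n=8 → 3.
Total orbitals: 1 + 2 + 3 = 6.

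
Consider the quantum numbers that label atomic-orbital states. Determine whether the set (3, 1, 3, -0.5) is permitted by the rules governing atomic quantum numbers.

The magnetic quantum number must satisfy −l ≤ m_l ≤ l. With l = 1, m_l can only be -1, 0, 1, so m_l = 3 is forbidden.

Not allowed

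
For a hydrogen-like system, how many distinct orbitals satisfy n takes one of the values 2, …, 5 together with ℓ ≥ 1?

Work shell by shell — for each n, count the (ℓ, m_ℓ) pairs that satisfy ℓ ≥ 1:
n=2 → 3; n=3 → 8; n=4 → 15; n=5 → 24.
Total orbitals: 3 + 8 + 15 + 24 = 50.

50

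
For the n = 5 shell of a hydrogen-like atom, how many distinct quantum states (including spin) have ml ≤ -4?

2

The n = 5 shell has l = 0 through 4; check each.
Contributions: l=4 → 1.
Orbitals: 1. Each orbital carries two spin states, so 1 × 2 = 2 states.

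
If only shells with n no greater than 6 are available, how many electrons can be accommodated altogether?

182

Total orbitals = 1² + 2² + 3² + 4² + 5² + 6² = 91. Doubling for spin gives 182 electrons.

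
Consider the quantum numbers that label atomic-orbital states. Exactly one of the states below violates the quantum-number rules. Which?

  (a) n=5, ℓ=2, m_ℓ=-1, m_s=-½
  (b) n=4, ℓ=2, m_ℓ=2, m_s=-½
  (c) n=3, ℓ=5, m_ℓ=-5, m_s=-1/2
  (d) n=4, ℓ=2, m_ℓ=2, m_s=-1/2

(c) has ℓ = 5 ≥ n = 3, violating 0 ≤ ℓ ≤ n−1.
The remaining sets (a), (b), (d) satisfy all four rules.

(c)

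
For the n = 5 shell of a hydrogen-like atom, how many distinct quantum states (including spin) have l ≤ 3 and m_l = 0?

8

For n = 5, l ranges over 0 … 4.
The (l, m_l) pairs meeting l ≤ 3 and m_l = 0 give: l=0 → 1; l=1 → 1; l=2 → 1; l=3 → 1.
Orbitals: 1 + 1 + 1 + 1 = 4. Each orbital carries two spin states, so 4 × 2 = 8 states.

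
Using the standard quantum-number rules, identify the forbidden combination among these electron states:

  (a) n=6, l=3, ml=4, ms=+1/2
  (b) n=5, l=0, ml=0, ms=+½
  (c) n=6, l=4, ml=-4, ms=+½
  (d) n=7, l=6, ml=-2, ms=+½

(a) has |ml| = 4 > l = 3, violating −l ≤ ml ≤ l.
The remaining sets (b), (c), (d) satisfy all four rules.

(a)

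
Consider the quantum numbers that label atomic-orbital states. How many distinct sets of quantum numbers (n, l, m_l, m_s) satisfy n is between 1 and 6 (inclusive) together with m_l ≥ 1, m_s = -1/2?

Treat each shell separately and count matching orbitals:
n=2 → 1; n=3 → 3; n=4 → 6; n=5 → 10; n=6 → 15.
Orbitals: 1 + 3 + 6 + 10 + 15 = 35. With m_s fixed to -1/2 there is one state per orbital, so 35 states.

35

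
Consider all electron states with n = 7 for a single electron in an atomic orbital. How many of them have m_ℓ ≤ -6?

2

Contributions: ℓ=6 → 1.
Orbitals: 1. Each orbital carries two spin states, so 1 × 2 = 2 states.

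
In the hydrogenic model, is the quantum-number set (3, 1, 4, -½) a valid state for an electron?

The magnetic quantum number must satisfy −l ≤ m_l ≤ l. With l = 1, m_l can only be -1, 0, 1, so m_l = 4 is forbidden.

No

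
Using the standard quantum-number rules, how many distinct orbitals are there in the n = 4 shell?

16

The n = 4 shell contains n² = 4² = 16 orbitals.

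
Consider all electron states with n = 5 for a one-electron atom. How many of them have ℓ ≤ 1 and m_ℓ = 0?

Per ℓ-value: ℓ=0 → 1; ℓ=1 → 1.
Orbitals: 1 + 1 = 2. Each orbital carries two spin states, so 2 × 2 = 4 states.

4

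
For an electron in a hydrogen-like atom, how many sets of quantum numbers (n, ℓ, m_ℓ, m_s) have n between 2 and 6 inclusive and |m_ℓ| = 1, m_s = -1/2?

Count contributing orbitals for each principal shell:
n=2 → 2; n=3 → 4; n=4 → 6; n=5 → 8; n=6 → 10.
Orbitals: 2 + 4 + 6 + 8 + 10 = 30. With m_s fixed to -1/2 there is one state per orbital, so 30 states.

30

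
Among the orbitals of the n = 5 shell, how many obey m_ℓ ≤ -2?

6

With n = 5 the allowed ℓ are 0, 1, …, 4.
The (ℓ, m_ℓ) pairs meeting m_ℓ ≤ -2 give: ℓ=2 → 1; ℓ=3 → 2; ℓ=4 → 3.
Total orbitals: 1 + 2 + 3 = 6.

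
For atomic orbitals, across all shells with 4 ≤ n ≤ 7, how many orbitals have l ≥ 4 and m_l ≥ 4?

Treat each shell separately and count matching orbitals:
n=5 → 1; n=6 → 3; n=7 → 6.
Total orbitals: 1 + 3 + 6 = 10.

10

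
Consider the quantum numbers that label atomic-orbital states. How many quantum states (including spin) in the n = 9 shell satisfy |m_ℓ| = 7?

8

With n = 9 the allowed ℓ are 0, 1, …, 8.
Contributions: ℓ=7 → 2; ℓ=8 → 2.
Orbitals: 2 + 2 = 4. Each orbital carries two spin states, so 4 × 2 = 8 states.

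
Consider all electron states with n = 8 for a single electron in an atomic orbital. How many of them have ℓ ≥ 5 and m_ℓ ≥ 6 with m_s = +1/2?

With n = 8 the allowed ℓ are 0, 1, …, 7.
Contributions: ℓ=6 → 1; ℓ=7 → 2.
Orbitals: 1 + 2 = 3. With m_s fixed to a single value there is one state per orbital, giving 3 states.

3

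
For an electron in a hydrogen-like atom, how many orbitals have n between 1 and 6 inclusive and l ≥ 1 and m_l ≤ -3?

10

For each n in the range, tally the orbitals obeying l ≥ 1 and m_l ≤ -3:
n=4 → 1; n=5 → 3; n=6 → 6.
Total orbitals: 1 + 3 + 6 = 10.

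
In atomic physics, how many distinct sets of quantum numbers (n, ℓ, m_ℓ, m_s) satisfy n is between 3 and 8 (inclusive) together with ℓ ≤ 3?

Go shell by shell, enumerating (ℓ, m_ℓ) with ℓ ≤ 3:
n=3 → 9; n=4 → 16; n=5 → 16; n=6 → 16; n=7 → 16; n=8 → 16.
Orbitals: 9 + 16 + 16 + 16 + 16 + 16 = 89. Including both spin states (m_s = ±1/2) gives 2 × 89 = 178 states.

178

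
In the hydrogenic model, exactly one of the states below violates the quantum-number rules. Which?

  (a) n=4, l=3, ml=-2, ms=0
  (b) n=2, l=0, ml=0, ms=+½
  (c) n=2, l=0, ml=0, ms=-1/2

(a) has ms = 0, but an electron's spin must be ±1/2.
The remaining sets (b), (c) satisfy all four rules.

(a)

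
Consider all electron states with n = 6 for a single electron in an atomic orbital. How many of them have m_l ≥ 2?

Go through l = 0, …, 5 (the values permitted for n = 6).
Per l-value: l=2 → 1; l=3 → 2; l=4 → 3; l=5 → 4.
Orbitals: 1 + 2 + 3 + 4 = 10. Each orbital carries two spin states, so 10 × 2 = 20 states.

20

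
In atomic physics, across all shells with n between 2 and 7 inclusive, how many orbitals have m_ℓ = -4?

6

Go shell by shell, enumerating (ℓ, m_ℓ) with m_ℓ = -4:
n=5 → 1; n=6 → 2; n=7 → 3.
Total orbitals: 1 + 2 + 3 = 6.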